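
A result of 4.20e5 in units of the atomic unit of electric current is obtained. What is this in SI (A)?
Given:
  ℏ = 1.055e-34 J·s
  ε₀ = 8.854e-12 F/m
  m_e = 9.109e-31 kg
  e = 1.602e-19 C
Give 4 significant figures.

One atomic unit of electric current: I_au = e E_h/ℏ = m_e e⁵/((4πε₀)²ℏ³) = 6.612e-3 A.
4.20e5 × 6.612e-3 A = 2.777e3 A

2.777e3 A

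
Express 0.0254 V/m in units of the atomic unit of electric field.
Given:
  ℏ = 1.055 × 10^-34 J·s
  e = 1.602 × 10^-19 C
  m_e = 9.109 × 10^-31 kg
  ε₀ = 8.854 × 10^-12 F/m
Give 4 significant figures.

atomic unit of electric field: E_au = E_h/(e a₀) = m_e²e⁵/((4πε₀)³ℏ⁴) = 5.131 × 10^11 V/m.
0.0254 / 5.131 × 10^11 = 4.950 × 10^-14

4.950 × 10^-14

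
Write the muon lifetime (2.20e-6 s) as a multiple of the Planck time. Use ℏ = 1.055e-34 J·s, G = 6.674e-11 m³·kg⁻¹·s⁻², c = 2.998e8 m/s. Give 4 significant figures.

4.080e37

Planck time: t_P = √(ℏG/c⁵) = 5.392e-44 s.
2.20e-6 / 5.392e-44 = 4.080e37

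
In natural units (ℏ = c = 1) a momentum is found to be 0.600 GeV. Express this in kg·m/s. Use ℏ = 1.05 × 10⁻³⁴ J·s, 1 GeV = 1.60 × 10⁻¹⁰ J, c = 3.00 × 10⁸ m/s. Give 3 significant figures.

Momentum is [E]/c; divide by c.
1 GeV → 1/c × (1 GeV in J) = 5.33 × 10⁻¹⁹ kg·m/s.
Result: 0.600 × 5.33 × 10⁻¹⁹ = 3.20 × 10⁻¹⁹ kg·m/s.

3.20 × 10⁻¹⁹ kg·m/s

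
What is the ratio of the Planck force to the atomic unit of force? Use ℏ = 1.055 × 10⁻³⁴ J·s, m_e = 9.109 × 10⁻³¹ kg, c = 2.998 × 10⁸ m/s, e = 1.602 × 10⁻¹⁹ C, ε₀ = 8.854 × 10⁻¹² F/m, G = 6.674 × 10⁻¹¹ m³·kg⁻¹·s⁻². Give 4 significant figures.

Planck force: F_P = c⁴/G = 1.210 × 10⁴⁴ N
atomic unit of force: F_au = E_h/a₀ = m_e²e⁶/((4πε₀)³ℏ⁴) = 8.220 × 10⁻⁸ N
ratio = 1.210 × 10⁴⁴ / 8.220 × 10⁻⁸ = 1.473 × 10⁵¹

1.473 × 10⁵¹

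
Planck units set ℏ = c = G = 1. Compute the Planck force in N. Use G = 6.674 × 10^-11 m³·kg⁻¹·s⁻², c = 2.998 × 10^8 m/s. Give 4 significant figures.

The unique combination of the constants set to 1 with dimensions of force is F_P = c⁴/G.
  = 8.078 × 10^33 / 6.674 × 10^-11
  = 1.210 × 10^44 N

1.210 × 10^44 N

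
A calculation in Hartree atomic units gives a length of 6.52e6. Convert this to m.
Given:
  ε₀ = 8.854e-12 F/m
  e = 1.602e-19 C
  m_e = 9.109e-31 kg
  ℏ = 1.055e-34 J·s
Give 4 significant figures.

3.454e-4 m

One Bohr radius: a₀ = 4πε₀ℏ²/(m_e e²) = 5.297e-11 m.
6.52e6 × 5.297e-11 m = 3.454e-4 m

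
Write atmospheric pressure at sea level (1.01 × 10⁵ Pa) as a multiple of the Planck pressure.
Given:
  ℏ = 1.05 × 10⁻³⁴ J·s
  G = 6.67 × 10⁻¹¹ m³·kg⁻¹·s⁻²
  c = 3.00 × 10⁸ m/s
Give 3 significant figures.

Planck pressure: p_P = c⁷/(ℏG²) = 4.68 × 10¹¹³ Pa.
1.01 × 10⁵ / 4.68 × 10¹¹³ = 2.16 × 10⁻¹⁰⁹

2.16 × 10⁻¹⁰⁹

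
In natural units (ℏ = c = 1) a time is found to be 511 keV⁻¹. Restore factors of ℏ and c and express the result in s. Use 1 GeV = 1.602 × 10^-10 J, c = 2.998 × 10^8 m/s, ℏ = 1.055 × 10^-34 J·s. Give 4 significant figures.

A time is [E]⁻¹ in ℏ=c=1; restore one factor of ℏ.
1 GeV⁻¹ → ℏ × (1 GeV in J)⁻¹ = 6.586 × 10^-25 s.
Convert the energy scale: 511 keV⁻¹ = 5.11 × 10^8 GeV⁻¹.
Result: 5.11 × 10^8 × 6.586 × 10^-25 = 3.365 × 10^-16 s.

3.365 × 10^-16 s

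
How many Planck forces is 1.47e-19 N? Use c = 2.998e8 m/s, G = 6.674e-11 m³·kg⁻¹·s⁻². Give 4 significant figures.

Planck force: F_P = c⁴/G = 1.210e44 N.
1.47e-19 / 1.210e44 = 1.214e-63

1.214e-63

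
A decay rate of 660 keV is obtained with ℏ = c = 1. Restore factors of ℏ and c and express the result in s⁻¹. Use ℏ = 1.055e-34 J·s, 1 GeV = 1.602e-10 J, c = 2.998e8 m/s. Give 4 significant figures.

A rate is [E]/ℏ; divide by ℏ.
1 GeV → 1/ℏ × (1 GeV in J) = 1.518e24 s⁻¹.
Convert the energy scale: 660 keV = 6.60e-4 GeV.
Result: 6.60e-4 × 1.518e24 = 1.002e21 s⁻¹.

1.002e21 s⁻¹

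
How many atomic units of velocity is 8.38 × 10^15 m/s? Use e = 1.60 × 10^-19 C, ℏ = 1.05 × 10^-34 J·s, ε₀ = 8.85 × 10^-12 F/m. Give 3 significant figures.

atomic unit of velocity: v_au = e²/(4πε₀ℏ) = 2.19 × 10^6 m/s.
8.38 × 10^15 / 2.19 × 10^6 = 3.82 × 10^9

3.82 × 10^9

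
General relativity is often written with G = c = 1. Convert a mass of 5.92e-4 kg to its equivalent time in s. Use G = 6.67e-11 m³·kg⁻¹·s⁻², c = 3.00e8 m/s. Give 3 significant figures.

Mass → time via G/c³.
5.92e-4 kg × (G/c³) = 1.46e-39 s

1.46e-39 s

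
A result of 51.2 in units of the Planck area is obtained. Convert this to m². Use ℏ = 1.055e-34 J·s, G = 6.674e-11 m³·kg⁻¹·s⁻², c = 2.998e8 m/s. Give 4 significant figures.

One Planck area: A_P = ℏG/c³ = 2.613e-70 m².
51.2 × 2.613e-70 m² = 1.338e-68 m²

1.338e-68 m²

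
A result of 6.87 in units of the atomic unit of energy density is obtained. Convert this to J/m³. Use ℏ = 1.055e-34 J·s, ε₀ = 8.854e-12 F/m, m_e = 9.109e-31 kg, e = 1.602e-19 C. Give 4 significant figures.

2.012e14 J/m³

One atomic unit of energy density: u_au = E_h/a₀³ = m_e⁴e¹⁰/((4πε₀)⁵ℏ⁸) = 2.929e13 J/m³.
6.87 × 2.929e13 J/m³ = 2.012e14 J/m³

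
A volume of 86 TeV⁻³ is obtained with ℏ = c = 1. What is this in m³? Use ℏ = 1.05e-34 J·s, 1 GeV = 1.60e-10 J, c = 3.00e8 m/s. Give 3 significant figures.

Volume is [L]³ = [E]⁻³·(ℏc)³.
1 GeV⁻³ → (ℏc)³ × (1 GeV in J)⁻³ = 7.63e-48 m³.
Convert the energy scale: 86 TeV⁻³ = 8.60e-8 GeV⁻³.
Result: 8.60e-8 × 7.63e-48 = 6.56e-55 m³.

6.56e-55 m³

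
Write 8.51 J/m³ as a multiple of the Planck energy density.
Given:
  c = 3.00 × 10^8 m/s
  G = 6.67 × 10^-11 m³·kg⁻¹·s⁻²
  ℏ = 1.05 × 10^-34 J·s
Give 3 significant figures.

Planck energy density: u_P = c⁷/(ℏG²) = 4.68 × 10^113 J/m³.
8.51 / 4.68 × 10^113 = 1.82 × 10^-113

1.82 × 10^-113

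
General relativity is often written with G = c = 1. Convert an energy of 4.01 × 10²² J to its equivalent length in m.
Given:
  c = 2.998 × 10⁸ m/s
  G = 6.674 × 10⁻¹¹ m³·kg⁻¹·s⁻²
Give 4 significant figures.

Energy → length via G/c⁴.
4.01 × 10²² J × (G/c⁴) = 3.313 × 10⁻²² m

3.313 × 10⁻²² m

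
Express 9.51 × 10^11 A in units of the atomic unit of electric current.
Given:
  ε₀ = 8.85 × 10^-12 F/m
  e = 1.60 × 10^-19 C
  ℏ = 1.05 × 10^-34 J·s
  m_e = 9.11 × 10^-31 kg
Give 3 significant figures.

atomic unit of electric current: I_au = e E_h/ℏ = m_e e⁵/((4πε₀)²ℏ³) = 6.67 × 10^-3 A.
9.51 × 10^11 / 6.67 × 10^-3 = 1.43 × 10^14

1.43 × 10^14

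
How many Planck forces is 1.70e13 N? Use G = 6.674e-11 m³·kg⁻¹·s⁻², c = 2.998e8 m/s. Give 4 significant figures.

Planck force: F_P = c⁴/G = 1.210e44 N.
1.70e13 / 1.210e44 = 1.404e-31

1.404e-31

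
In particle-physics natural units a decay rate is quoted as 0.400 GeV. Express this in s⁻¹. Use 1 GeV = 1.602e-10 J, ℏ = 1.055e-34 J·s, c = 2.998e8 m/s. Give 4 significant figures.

6.074e23 s⁻¹

A rate is [E]/ℏ; divide by ℏ.
1 GeV → 1/ℏ × (1 GeV in J) = 1.518e24 s⁻¹.
Result: 0.400 × 1.518e24 = 6.074e23 s⁻¹.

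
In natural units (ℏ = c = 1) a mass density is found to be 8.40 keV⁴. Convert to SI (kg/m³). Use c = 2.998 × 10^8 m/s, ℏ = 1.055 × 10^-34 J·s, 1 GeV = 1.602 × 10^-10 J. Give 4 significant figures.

1.945 × 10^-3 kg/m³

Mass density is [E]/(c²[L]³) = [E]⁴/(ℏ³c⁵).
1 GeV⁴ → 1/(ℏ³c⁵) × (1 GeV in J)⁴ = 2.316 × 10^20 kg/m³.
Convert the energy scale: 8.40 keV⁴ = 8.40 × 10^-24 GeV⁴.
Result: 8.40 × 10^-24 × 2.316 × 10^20 = 1.945 × 10^-3 kg/m³.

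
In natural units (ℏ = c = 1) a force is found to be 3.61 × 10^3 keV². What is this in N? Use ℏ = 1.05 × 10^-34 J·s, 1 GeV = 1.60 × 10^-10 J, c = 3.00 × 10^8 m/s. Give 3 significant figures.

2.93 × 10^-3 N

Force is [E]/[L] = [E]²/(ℏc); restore (ℏc)⁻¹.
1 GeV² → 1/(ℏc) × (1 GeV in J)² = 8.13 × 10^5 N.
Convert the energy scale: 3.61 × 10^3 keV² = 3.61 × 10^-9 GeV².
Result: 3.61 × 10^-9 × 8.13 × 10^5 = 2.93 × 10^-3 N.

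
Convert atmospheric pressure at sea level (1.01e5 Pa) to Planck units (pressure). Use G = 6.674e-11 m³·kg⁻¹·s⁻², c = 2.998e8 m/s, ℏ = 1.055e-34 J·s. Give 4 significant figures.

Planck pressure: p_P = c⁷/(ℏG²) = 4.632e113 Pa.
1.01e5 / 4.632e113 = 2.180e-109

2.180e-109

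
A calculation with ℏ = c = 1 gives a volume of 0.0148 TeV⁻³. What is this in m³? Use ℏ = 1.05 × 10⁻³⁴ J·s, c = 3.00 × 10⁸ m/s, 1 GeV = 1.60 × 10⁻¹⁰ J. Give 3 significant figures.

Volume is [L]³ = [E]⁻³·(ℏc)³.
1 GeV⁻³ → (ℏc)³ × (1 GeV in J)⁻³ = 7.63 × 10⁻⁴⁸ m³.
Convert the energy scale: 0.0148 TeV⁻³ = 1.48 × 10⁻¹¹ GeV⁻³.
Result: 1.48 × 10⁻¹¹ × 7.63 × 10⁻⁴⁸ = 1.13 × 10⁻⁵⁸ m³.

1.13 × 10⁻⁵⁸ m³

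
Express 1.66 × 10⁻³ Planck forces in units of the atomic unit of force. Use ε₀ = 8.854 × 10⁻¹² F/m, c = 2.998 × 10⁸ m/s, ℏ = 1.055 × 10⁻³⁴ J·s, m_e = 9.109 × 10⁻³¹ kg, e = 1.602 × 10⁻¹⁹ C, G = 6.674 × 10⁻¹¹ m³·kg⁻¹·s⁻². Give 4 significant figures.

Planck force: F_P = c⁴/G = 1.210 × 10⁴⁴ N
atomic unit of force: F_au = E_h/a₀ = m_e²e⁶/((4πε₀)³ℏ⁴) = 8.220 × 10⁻⁸ N
1.66 × 10⁻³ × 1.210 × 10⁴⁴ / 8.220 × 10⁻⁸ = 2.444 × 10⁴⁸

2.444 × 10⁴⁸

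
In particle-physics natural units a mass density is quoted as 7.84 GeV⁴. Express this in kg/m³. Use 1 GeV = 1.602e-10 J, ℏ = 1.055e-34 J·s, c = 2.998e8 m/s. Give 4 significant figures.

1.816e21 kg/m³

Mass density is [E]/(c²[L]³) = [E]⁴/(ℏ³c⁵).
1 GeV⁴ → 1/(ℏ³c⁵) × (1 GeV in J)⁴ = 2.316e20 kg/m³.
Result: 7.84 × 2.316e20 = 1.816e21 kg/m³.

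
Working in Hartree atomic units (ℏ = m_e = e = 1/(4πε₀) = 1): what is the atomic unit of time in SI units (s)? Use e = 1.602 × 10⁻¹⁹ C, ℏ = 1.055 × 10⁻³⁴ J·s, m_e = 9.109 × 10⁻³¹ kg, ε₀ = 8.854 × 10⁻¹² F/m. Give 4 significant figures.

From ℏ = m_e = e = 1/(4πε₀) = 1 the time scale is τ_au = (4πε₀)²ℏ³/(m_e e⁴).
E_h = 4.354 × 10⁻¹⁸ J
ℏ/E_h = 2.423 × 10⁻¹⁷ s

2.423 × 10⁻¹⁷ s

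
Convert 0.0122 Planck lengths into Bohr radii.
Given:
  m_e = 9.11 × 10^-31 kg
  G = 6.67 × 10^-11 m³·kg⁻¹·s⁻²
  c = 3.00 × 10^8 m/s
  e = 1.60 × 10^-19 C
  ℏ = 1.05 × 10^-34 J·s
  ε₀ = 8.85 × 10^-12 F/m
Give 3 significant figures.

Planck length: ℓ_P = √(ℏG/c³) = 1.61 × 10^-35 m
Bohr radius: a₀ = 4πε₀ℏ²/(m_e e²) = 5.26 × 10^-11 m
0.0122 × 1.61 × 10^-35 / 5.26 × 10^-11 = 3.74 × 10^-27

3.74 × 10^-27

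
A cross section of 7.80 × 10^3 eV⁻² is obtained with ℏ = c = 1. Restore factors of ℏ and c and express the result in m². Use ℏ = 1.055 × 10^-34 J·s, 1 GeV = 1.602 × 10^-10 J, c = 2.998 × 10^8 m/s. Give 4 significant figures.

Area is [L]² = [E]⁻²·(ℏc)²; restore (ℏc)².
1 GeV⁻² → (ℏc)² × (1 GeV in J)⁻² = 3.898 × 10^-32 m².
Convert the energy scale: 7.80 × 10^3 eV⁻² = 7.80 × 10^21 GeV⁻².
Result: 7.80 × 10^21 × 3.898 × 10^-32 = 3.040 × 10^-10 m².

3.040 × 10^-10 m²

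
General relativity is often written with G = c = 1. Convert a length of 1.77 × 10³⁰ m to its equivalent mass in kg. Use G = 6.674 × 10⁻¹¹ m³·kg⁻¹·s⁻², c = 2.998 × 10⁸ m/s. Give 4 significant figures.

Length → mass via c²/G.
1.77 × 10³⁰ m × (c²/G) = 2.384 × 10⁵⁷ kg

2.384 × 10⁵⁷ kg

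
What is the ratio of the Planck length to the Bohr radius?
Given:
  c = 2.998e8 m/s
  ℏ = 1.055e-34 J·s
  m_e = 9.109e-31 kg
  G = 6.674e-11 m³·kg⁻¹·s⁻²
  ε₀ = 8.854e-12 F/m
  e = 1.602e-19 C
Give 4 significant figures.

3.051e-25

Planck length: ℓ_P = √(ℏG/c³) = 1.616e-35 m
Bohr radius: a₀ = 4πε₀ℏ²/(m_e e²) = 5.297e-11 m
ratio = 1.616e-35 / 5.297e-11 = 3.051e-25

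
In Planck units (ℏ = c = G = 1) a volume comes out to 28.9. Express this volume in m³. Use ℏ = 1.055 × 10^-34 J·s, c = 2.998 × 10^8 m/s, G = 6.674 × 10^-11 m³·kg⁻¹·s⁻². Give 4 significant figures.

One Planck volume: V_P = (ℏG/c³)^(3/2) = 4.224 × 10^-105 m³.
28.9 × 4.224 × 10^-105 m³ = 1.221 × 10^-103 m³

1.221 × 10^-103 m³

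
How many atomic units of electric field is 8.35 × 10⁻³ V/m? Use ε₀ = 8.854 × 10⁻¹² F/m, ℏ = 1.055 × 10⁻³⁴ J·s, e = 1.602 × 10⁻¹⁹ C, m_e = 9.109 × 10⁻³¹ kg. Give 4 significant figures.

atomic unit of electric field: E_au = E_h/(e a₀) = m_e²e⁵/((4πε₀)³ℏ⁴) = 5.131 × 10¹¹ V/m.
8.35 × 10⁻³ / 5.131 × 10¹¹ = 1.627 × 10⁻¹⁴

1.627 × 10⁻¹⁴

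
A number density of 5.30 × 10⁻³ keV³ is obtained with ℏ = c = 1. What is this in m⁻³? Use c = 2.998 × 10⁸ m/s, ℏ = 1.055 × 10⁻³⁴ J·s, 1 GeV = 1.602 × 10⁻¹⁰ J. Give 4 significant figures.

Number density is [L]⁻³ = [E]³/(ℏc)³.
1 GeV³ → 1/(ℏc)³ × (1 GeV in J)³ = 1.299 × 10⁴⁷ m⁻³.
Convert the energy scale: 5.30 × 10⁻³ keV³ = 5.30 × 10⁻²¹ GeV³.
Result: 5.30 × 10⁻²¹ × 1.299 × 10⁴⁷ = 6.887 × 10²⁶ m⁻³.

6.887 × 10²⁶ m⁻³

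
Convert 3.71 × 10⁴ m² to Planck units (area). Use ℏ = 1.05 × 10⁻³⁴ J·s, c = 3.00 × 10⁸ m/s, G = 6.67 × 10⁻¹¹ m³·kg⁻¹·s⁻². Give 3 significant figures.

1.43 × 10⁷⁴

Planck area: A_P = ℏG/c³ = 2.59 × 10⁻⁷⁰ m².
3.71 × 10⁴ / 2.59 × 10⁻⁷⁰ = 1.43 × 10⁷⁴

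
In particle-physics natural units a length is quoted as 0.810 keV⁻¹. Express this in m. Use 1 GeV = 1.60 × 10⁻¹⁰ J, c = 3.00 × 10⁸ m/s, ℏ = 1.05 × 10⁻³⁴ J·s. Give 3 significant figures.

A length is [E]⁻¹ in ℏ=c=1; restore one factor of ℏc.
1 GeV⁻¹ → ℏc × (1 GeV in J)⁻¹ = 1.97 × 10⁻¹⁶ m.
Convert the energy scale: 0.810 keV⁻¹ = 8.10 × 10⁵ GeV⁻¹.
Result: 8.10 × 10⁵ × 1.97 × 10⁻¹⁶ = 1.59 × 10⁻¹⁰ m.

1.59 × 10⁻¹⁰ m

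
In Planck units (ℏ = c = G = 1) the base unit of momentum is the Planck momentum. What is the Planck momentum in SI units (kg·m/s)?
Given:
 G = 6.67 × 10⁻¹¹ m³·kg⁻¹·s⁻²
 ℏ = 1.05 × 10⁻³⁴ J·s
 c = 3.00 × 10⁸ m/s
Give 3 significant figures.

p_P = √(ℏc³/G)
  = √(42.5)
  = 6.52 kg·m/s

6.52 kg·m/s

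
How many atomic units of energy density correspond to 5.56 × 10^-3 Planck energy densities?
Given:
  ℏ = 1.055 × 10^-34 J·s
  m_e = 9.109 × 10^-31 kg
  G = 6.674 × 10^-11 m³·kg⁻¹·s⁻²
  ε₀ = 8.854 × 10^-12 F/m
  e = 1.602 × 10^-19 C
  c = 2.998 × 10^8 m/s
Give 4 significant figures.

8.793 × 10^97

Planck energy density: u_P = c⁷/(ℏG²) = 4.632 × 10^113 J/m³
atomic unit of energy density: u_au = E_h/a₀³ = m_e⁴e¹⁰/((4πε₀)⁵ℏ⁸) = 2.929 × 10^13 J/m³
5.56 × 10^-3 × 4.632 × 10^113 / 2.929 × 10^13 = 8.793 × 10^97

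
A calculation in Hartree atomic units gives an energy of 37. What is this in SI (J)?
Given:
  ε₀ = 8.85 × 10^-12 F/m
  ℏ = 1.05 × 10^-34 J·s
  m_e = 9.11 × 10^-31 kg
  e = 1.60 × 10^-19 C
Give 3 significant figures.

1.62 × 10^-16 J

One hartree: E_h = m_e e⁴/(4πε₀ℏ)² = 4.38 × 10^-18 J.
37 × 4.38 × 10^-18 J = 1.62 × 10^-16 J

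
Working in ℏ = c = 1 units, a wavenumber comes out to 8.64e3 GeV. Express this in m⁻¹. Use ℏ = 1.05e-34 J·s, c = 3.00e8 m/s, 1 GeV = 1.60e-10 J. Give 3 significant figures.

4.39e19 m⁻¹

Inverse length is [E]/(ℏc).
1 GeV → 1/(ℏc) × (1 GeV in J) = 5.08e15 m⁻¹.
Result: 8.64e3 × 5.08e15 = 4.39e19 m⁻¹.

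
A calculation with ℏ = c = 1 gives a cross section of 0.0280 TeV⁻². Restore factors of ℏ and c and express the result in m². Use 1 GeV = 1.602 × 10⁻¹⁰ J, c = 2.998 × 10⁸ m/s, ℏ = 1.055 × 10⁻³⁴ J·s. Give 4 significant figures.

1.091 × 10⁻³⁹ m²

Area is [L]² = [E]⁻²·(ℏc)²; restore (ℏc)².
1 GeV⁻² → (ℏc)² × (1 GeV in J)⁻² = 3.898 × 10⁻³² m².
Convert the energy scale: 0.0280 TeV⁻² = 2.80 × 10⁻⁸ GeV⁻².
Result: 2.80 × 10⁻⁸ × 3.898 × 10⁻³² = 1.091 × 10⁻³⁹ m².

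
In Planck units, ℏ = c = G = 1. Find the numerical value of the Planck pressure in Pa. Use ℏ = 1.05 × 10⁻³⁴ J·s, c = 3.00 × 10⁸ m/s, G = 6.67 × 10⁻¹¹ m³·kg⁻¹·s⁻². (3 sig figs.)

The unique combination of the constants set to 1 with dimensions of pressure is p_P = c⁷/(ℏG²).
  = 2.19 × 10⁵⁹ / 4.67 × 10⁻⁵⁵
  = 4.68 × 10¹¹³ Pa

4.68 × 10¹¹³ Pa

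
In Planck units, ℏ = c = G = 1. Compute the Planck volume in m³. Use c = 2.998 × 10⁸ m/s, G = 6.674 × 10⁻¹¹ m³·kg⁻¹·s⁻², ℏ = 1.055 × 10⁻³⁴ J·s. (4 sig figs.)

The unique combination of the constants set to 1 with dimensions of volume is V_P = (ℏG/c³)^(3/2).
  = √(1.784 × 10⁻²⁰⁹)
  = 4.224 × 10⁻¹⁰⁵ m³

4.224 × 10⁻¹⁰⁵ m³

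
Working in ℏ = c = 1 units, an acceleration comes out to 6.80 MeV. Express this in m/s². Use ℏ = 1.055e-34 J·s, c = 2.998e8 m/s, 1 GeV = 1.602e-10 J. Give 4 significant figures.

Acceleration is [L]/[T]² = c·[E]/ℏ.
1 GeV → c/ℏ × (1 GeV in J) = 4.552e32 m/s².
Convert the energy scale: 6.80 MeV = 6.80e-3 GeV.
Result: 6.80e-3 × 4.552e32 = 3.096e30 m/s².

3.096e30 m/s²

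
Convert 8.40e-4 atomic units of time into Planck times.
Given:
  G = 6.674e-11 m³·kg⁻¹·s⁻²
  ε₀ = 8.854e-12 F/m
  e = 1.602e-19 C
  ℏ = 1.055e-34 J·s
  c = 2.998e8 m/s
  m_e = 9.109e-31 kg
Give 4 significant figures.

3.775e23

atomic unit of time: τ_au = (4πε₀)²ℏ³/(m_e e⁴) = 2.423e-17 s
Planck time: t_P = √(ℏG/c⁵) = 5.392e-44 s
8.40e-4 × 2.423e-17 / 5.392e-44 = 3.775e23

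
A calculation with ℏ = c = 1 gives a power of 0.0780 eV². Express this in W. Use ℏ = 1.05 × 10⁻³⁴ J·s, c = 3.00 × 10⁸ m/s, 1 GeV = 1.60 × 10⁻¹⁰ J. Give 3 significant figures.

Power is [E]/[T] = [E]²/ℏ.
1 GeV² → 1/ℏ × (1 GeV in J)² = 2.44 × 10¹⁴ W.
Convert the energy scale: 0.0780 eV² = 7.80 × 10⁻²⁰ GeV².
Result: 7.80 × 10⁻²⁰ × 2.44 × 10¹⁴ = 1.90 × 10⁻⁵ W.

1.90 × 10⁻⁵ W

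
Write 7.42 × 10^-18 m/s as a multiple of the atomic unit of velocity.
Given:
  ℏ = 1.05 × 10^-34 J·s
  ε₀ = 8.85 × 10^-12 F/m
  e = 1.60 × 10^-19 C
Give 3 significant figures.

3.38 × 10^-24

atomic unit of velocity: v_au = e²/(4πε₀ℏ) = 2.19 × 10^6 m/s.
7.42 × 10^-18 / 2.19 × 10^6 = 3.38 × 10^-24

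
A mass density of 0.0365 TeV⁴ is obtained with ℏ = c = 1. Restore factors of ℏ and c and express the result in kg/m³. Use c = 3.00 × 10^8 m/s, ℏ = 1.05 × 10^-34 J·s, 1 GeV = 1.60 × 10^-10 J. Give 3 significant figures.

Mass density is [E]/(c²[L]³) = [E]⁴/(ℏ³c⁵).
1 GeV⁴ → 1/(ℏ³c⁵) × (1 GeV in J)⁴ = 2.33 × 10^20 kg/m³.
Convert the energy scale: 0.0365 TeV⁴ = 3.65 × 10^10 GeV⁴.
Result: 3.65 × 10^10 × 2.33 × 10^20 = 8.50 × 10^30 kg/m³.

8.50 × 10^30 kg/m³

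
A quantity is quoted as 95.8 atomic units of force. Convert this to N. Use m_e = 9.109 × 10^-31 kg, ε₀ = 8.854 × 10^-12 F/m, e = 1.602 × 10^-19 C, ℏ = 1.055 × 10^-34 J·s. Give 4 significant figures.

7.875 × 10^-6 N

One atomic unit of force: F_au = E_h/a₀ = m_e²e⁶/((4πε₀)³ℏ⁴) = 8.220 × 10^-8 N.
95.8 × 8.220 × 10^-8 N = 7.875 × 10^-6 N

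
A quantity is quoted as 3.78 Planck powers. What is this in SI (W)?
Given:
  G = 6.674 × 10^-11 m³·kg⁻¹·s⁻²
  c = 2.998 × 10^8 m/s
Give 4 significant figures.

1.372 × 10^53 W

One Planck power: P_P = c⁵/G = 3.629 × 10^52 W.
3.78 × 3.629 × 10^52 W = 1.372 × 10^53 W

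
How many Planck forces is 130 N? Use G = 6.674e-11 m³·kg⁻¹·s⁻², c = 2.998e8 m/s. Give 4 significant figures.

Planck force: F_P = c⁴/G = 1.210e44 N.
130 / 1.210e44 = 1.074e-42

1.074e-42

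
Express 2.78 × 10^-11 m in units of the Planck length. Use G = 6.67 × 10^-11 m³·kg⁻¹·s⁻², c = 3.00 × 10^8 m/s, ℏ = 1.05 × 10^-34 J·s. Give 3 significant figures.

Planck length: ℓ_P = √(ℏG/c³) = 1.61 × 10^-35 m.
2.78 × 10^-11 / 1.61 × 10^-35 = 1.73 × 10^24

1.73 × 10^24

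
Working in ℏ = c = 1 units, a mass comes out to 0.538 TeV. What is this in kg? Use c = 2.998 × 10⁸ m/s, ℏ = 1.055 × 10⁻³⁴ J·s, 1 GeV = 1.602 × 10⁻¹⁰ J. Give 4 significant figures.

9.589 × 10⁻²⁵ kg

Mass is [E]/c²; divide by c².
1 GeV → 1/c² × (1 GeV in J) = 1.782 × 10⁻²⁷ kg.
Convert the energy scale: 0.538 TeV = 538 GeV.
Result: 538 × 1.782 × 10⁻²⁷ = 9.589 × 10⁻²⁵ kg.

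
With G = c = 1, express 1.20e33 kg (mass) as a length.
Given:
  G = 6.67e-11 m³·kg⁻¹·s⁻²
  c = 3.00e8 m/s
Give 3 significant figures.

In G = c = 1 units mass has dimensions of length; the conversion factor is G/c².
1.20e33 kg × (G/c²) = 8.89e5 m

8.89e5 m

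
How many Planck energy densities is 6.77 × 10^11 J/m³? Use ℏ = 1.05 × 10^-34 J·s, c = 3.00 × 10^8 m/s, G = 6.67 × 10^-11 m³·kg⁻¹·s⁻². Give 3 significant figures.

Planck energy density: u_P = c⁷/(ℏG²) = 4.68 × 10^113 J/m³.
6.77 × 10^11 / 4.68 × 10^113 = 1.45 × 10^-102

1.45 × 10^-102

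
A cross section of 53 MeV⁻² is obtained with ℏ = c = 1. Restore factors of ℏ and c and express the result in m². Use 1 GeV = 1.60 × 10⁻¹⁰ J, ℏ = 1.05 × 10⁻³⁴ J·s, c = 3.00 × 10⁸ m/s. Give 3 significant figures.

2.05 × 10⁻²⁴ m²

Area is [L]² = [E]⁻²·(ℏc)²; restore (ℏc)².
1 GeV⁻² → (ℏc)² × (1 GeV in J)⁻² = 3.88 × 10⁻³² m².
Convert the energy scale: 53 MeV⁻² = 5.30 × 10⁷ GeV⁻².
Result: 5.30 × 10⁷ × 3.88 × 10⁻³² = 2.05 × 10⁻²⁴ m².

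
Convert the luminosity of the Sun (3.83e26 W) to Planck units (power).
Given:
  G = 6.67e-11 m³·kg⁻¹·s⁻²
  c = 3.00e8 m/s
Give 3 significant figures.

1.05e-26

Planck power: P_P = c⁵/G = 3.64e52 W.
3.83e26 / 3.64e52 = 1.05e-26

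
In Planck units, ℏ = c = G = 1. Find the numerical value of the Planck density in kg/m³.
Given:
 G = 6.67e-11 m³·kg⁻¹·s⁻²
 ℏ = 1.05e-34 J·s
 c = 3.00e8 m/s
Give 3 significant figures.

5.20e96 kg/m³

Dimensional analysis gives ρ_P = c⁵/(ℏG²).
  = 2.43e42 / 4.67e-55
  = 5.20e96 kg/m³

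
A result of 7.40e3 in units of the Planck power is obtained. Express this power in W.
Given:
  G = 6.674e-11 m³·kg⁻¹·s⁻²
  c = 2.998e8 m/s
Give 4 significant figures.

2.685e56 W

One Planck power: P_P = c⁵/G = 3.629e52 W.
7.40e3 × 3.629e52 W = 2.685e56 W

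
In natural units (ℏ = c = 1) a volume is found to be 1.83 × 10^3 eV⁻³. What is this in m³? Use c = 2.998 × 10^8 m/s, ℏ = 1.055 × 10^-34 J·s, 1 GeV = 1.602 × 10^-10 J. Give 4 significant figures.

1.408 × 10^-17 m³

Volume is [L]³ = [E]⁻³·(ℏc)³.
1 GeV⁻³ → (ℏc)³ × (1 GeV in J)⁻³ = 7.696 × 10^-48 m³.
Convert the energy scale: 1.83 × 10^3 eV⁻³ = 1.83 × 10^30 GeV⁻³.
Result: 1.83 × 10^30 × 7.696 × 10^-48 = 1.408 × 10^-17 m³.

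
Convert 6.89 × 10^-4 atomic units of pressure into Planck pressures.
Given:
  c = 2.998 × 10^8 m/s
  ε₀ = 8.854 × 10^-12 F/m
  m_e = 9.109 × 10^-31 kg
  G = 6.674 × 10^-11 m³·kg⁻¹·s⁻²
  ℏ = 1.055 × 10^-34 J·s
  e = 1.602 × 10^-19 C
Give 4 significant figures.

atomic unit of pressure: P_au = E_h/a₀³ = m_e⁴e¹⁰/((4πε₀)⁵ℏ⁸) = 2.929 × 10^13 Pa
Planck pressure: p_P = c⁷/(ℏG²) = 4.632 × 10^113 Pa
6.89 × 10^-4 × 2.929 × 10^13 / 4.632 × 10^113 = 4.357 × 10^-104

4.357 × 10^-104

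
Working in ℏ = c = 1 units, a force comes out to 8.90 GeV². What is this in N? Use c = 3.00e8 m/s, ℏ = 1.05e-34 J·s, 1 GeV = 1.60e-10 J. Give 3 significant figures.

Force is [E]/[L] = [E]²/(ℏc); restore (ℏc)⁻¹.
1 GeV² → 1/(ℏc) × (1 GeV in J)² = 8.13e5 N.
Result: 8.90 × 8.13e5 = 7.23e6 N.

7.23e6 N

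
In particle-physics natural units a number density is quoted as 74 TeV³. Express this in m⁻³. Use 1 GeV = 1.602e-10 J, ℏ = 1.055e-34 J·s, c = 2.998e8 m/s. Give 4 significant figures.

9.615e57 m⁻³

Number density is [L]⁻³ = [E]³/(ℏc)³.
1 GeV³ → 1/(ℏc)³ × (1 GeV in J)³ = 1.299e47 m⁻³.
Convert the energy scale: 74 TeV³ = 7.40e10 GeV³.
Result: 7.40e10 × 1.299e47 = 9.615e57 m⁻³.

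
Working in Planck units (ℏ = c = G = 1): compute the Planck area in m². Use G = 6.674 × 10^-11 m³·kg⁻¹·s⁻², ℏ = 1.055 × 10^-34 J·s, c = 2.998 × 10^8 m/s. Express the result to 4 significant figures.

2.613 × 10^-70 m²

Dimensional analysis gives A_P = ℏG/c³.
  = 7.041 × 10^-45 / 2.695 × 10^25
  = 2.613 × 10^-70 m²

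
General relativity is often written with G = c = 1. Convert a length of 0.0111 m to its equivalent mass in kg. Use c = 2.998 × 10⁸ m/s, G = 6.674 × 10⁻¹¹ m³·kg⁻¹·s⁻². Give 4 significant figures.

Length → mass via c²/G.
0.0111 m × (c²/G) = 1.495 × 10²⁵ kg

1.495 × 10²⁵ kg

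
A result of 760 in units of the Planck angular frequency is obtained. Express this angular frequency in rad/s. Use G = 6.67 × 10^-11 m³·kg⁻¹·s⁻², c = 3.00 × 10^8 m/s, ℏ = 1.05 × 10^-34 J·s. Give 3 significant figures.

One Planck angular frequency: ω_P = √(c⁵/(ℏG)) = 1.86 × 10^43 rad/s.
760 × 1.86 × 10^43 rad/s = 1.42 × 10^46 rad/s

1.42 × 10^46 rad/s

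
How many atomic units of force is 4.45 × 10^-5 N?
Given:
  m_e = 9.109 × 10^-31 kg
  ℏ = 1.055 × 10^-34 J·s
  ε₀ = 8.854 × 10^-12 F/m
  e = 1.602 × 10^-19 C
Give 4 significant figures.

541.4

atomic unit of force: F_au = E_h/a₀ = m_e²e⁶/((4πε₀)³ℏ⁴) = 8.220 × 10^-8 N.
4.45 × 10^-5 / 8.220 × 10^-8 = 541.4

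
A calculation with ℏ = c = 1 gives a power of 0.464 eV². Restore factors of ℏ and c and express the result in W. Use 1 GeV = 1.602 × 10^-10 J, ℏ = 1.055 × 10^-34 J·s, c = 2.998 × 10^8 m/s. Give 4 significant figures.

1.129 × 10^-4 W

Power is [E]/[T] = [E]²/ℏ.
1 GeV² → 1/ℏ × (1 GeV in J)² = 2.433 × 10^14 W.
Convert the energy scale: 0.464 eV² = 4.64 × 10^-19 GeV².
Result: 4.64 × 10^-19 × 2.433 × 10^14 = 1.129 × 10^-4 W.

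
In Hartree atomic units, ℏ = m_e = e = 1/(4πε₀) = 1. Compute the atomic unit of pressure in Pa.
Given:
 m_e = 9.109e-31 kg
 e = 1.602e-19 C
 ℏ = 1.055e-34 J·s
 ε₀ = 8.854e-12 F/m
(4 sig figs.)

2.929e13 Pa

The unique combination of the constants set to 1 with dimensions of pressure is P_au = E_h/a₀³ = m_e⁴e¹⁰/((4πε₀)⁵ℏ⁸).
E_h = 4.354e-18 J
a₀ = 5.297e-11 m
E_h/a₀³ = 2.929e13 Pa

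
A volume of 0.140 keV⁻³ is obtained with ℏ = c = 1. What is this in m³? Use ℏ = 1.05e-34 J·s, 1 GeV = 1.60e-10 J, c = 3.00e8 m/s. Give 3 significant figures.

1.07e-30 m³

Volume is [L]³ = [E]⁻³·(ℏc)³.
1 GeV⁻³ → (ℏc)³ × (1 GeV in J)⁻³ = 7.63e-48 m³.
Convert the energy scale: 0.140 keV⁻³ = 1.40e17 GeV⁻³.
Result: 1.40e17 × 7.63e-48 = 1.07e-30 m³.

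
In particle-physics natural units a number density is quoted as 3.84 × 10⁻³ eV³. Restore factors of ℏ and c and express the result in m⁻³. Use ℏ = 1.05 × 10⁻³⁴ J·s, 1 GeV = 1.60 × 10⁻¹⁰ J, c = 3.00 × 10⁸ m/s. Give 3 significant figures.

Number density is [L]⁻³ = [E]³/(ℏc)³.
1 GeV³ → 1/(ℏc)³ × (1 GeV in J)³ = 1.31 × 10⁴⁷ m⁻³.
Convert the energy scale: 3.84 × 10⁻³ eV³ = 3.84 × 10⁻³⁰ GeV³.
Result: 3.84 × 10⁻³⁰ × 1.31 × 10⁴⁷ = 5.03 × 10¹⁷ m⁻³.

5.03 × 10¹⁷ m⁻³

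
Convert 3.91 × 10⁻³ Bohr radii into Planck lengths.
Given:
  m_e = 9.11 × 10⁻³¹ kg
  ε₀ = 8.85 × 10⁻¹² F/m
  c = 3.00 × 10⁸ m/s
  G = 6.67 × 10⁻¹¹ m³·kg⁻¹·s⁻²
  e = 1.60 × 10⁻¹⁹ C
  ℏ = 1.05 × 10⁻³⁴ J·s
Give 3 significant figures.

1.28 × 10²²

Bohr radius: a₀ = 4πε₀ℏ²/(m_e e²) = 5.26 × 10⁻¹¹ m
Planck length: ℓ_P = √(ℏG/c³) = 1.61 × 10⁻³⁵ m
3.91 × 10⁻³ × 5.26 × 10⁻¹¹ / 1.61 × 10⁻³⁵ = 1.28 × 10²²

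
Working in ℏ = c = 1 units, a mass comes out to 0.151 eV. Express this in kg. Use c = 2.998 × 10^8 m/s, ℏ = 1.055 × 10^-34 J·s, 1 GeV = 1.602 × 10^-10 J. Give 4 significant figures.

2.691 × 10^-37 kg

Mass is [E]/c²; divide by c².
1 GeV → 1/c² × (1 GeV in J) = 1.782 × 10^-27 kg.
Convert the energy scale: 0.151 eV = 1.51 × 10^-10 GeV.
Result: 1.51 × 10^-10 × 1.782 × 10^-27 = 2.691 × 10^-37 kg.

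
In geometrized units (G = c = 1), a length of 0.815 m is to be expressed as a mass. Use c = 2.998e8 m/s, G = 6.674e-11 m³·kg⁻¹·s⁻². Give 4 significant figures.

1.098e27 kg

Length → mass via c²/G.
0.815 m × (c²/G) = 1.098e27 kg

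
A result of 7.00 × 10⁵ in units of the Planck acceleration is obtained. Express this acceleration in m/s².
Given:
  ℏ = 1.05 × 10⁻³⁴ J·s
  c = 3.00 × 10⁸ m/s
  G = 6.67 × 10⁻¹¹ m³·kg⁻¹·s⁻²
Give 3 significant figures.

One Planck acceleration: a_P = √(c⁷/(ℏG)) = 5.59 × 10⁵¹ m/s².
7.00 × 10⁵ × 5.59 × 10⁵¹ m/s² = 3.91 × 10⁵⁷ m/s²

3.91 × 10⁵⁷ m/s²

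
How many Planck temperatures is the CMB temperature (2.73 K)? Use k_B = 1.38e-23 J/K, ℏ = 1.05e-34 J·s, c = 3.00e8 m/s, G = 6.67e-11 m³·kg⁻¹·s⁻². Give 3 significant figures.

1.93e-32

Planck temperature: T_P = √(ℏc⁵/G) / k_B = 1.42e32 K.
2.73 / 1.42e32 = 1.93e-32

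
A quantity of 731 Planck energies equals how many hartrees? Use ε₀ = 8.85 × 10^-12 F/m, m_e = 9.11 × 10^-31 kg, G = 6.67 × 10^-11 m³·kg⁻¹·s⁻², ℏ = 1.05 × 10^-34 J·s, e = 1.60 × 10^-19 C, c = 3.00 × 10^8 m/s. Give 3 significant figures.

Planck energy: E_P = √(ℏc⁵/G) = 1.96 × 10^9 J
hartree: E_h = m_e e⁴/(4πε₀ℏ)² = 4.38 × 10^-18 J
731 × 1.96 × 10^9 / 4.38 × 10^-18 = 3.27 × 10^29

3.27 × 10^29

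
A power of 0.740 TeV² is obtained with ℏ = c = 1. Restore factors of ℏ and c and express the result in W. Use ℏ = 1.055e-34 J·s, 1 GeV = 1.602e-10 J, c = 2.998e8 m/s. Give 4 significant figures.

Power is [E]/[T] = [E]²/ℏ.
1 GeV² → 1/ℏ × (1 GeV in J)² = 2.433e14 W.
Convert the energy scale: 0.740 TeV² = 7.40e5 GeV².
Result: 7.40e5 × 2.433e14 = 1.800e20 W.

1.800e20 W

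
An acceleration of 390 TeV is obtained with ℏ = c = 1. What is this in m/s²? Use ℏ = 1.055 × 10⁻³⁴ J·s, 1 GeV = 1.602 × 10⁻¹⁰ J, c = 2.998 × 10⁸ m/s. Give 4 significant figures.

Acceleration is [L]/[T]² = c·[E]/ℏ.
1 GeV → c/ℏ × (1 GeV in J) = 4.552 × 10³² m/s².
Convert the energy scale: 390 TeV = 3.90 × 10⁵ GeV.
Result: 3.90 × 10⁵ × 4.552 × 10³² = 1.775 × 10³⁸ m/s².

1.775 × 10³⁸ m/s²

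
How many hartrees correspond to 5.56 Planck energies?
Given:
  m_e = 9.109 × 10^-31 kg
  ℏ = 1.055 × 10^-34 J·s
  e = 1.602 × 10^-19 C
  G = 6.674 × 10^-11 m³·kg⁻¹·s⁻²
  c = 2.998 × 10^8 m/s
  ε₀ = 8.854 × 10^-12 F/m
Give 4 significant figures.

2.498 × 10^27

Planck energy: E_P = √(ℏc⁵/G) = 1.957 × 10^9 J
hartree: E_h = m_e e⁴/(4πε₀ℏ)² = 4.354 × 10^-18 J
5.56 × 1.957 × 10^9 / 4.354 × 10^-18 = 2.498 × 10^27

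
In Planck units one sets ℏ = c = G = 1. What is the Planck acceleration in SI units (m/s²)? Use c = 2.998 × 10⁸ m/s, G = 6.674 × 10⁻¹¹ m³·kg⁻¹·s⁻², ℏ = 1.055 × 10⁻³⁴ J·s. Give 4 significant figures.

5.560 × 10⁵¹ m/s²

a_P = √(c⁷/(ℏG))
  = √(3.092 × 10¹⁰³)
  = 5.560 × 10⁵¹ m/s²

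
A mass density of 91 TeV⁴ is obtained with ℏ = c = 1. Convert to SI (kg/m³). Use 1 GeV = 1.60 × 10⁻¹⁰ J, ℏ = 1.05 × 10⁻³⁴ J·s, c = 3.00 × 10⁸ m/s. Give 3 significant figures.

Mass density is [E]/(c²[L]³) = [E]⁴/(ℏ³c⁵).
1 GeV⁴ → 1/(ℏ³c⁵) × (1 GeV in J)⁴ = 2.33 × 10²⁰ kg/m³.
Convert the energy scale: 91 TeV⁴ = 9.10 × 10¹³ GeV⁴.
Result: 9.10 × 10¹³ × 2.33 × 10²⁰ = 2.12 × 10³⁴ kg/m³.

2.12 × 10³⁴ kg/m³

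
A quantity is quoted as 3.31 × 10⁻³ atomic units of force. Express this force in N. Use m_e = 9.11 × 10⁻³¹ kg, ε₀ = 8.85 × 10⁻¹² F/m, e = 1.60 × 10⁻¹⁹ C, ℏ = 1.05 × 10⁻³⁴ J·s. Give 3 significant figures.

One atomic unit of force: F_au = E_h/a₀ = m_e²e⁶/((4πε₀)³ℏ⁴) = 8.33 × 10⁻⁸ N.
3.31 × 10⁻³ × 8.33 × 10⁻⁸ N = 2.76 × 10⁻¹⁰ N

2.76 × 10⁻¹⁰ N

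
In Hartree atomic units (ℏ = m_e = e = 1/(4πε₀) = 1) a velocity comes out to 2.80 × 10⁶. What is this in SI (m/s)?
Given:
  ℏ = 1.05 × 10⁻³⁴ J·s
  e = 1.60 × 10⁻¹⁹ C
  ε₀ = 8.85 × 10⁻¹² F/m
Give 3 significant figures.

6.14 × 10¹² m/s

One atomic unit of velocity: v_au = e²/(4πε₀ℏ) = 2.19 × 10⁶ m/s.
2.80 × 10⁶ × 2.19 × 10⁶ m/s = 6.14 × 10¹² m/s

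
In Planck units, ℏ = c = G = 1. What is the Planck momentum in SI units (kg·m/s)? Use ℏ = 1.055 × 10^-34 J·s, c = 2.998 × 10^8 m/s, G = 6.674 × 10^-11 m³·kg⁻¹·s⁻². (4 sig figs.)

Dimensional analysis gives p_P = √(ℏc³/G).
  = √(42.60)
  = 6.527 kg·m/s

6.527 kg·m/s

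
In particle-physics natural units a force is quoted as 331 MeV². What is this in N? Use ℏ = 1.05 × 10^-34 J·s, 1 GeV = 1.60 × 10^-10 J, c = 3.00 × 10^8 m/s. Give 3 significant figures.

Force is [E]/[L] = [E]²/(ℏc); restore (ℏc)⁻¹.
1 GeV² → 1/(ℏc) × (1 GeV in J)² = 8.13 × 10^5 N.
Convert the energy scale: 331 MeV² = 3.31 × 10^-4 GeV².
Result: 3.31 × 10^-4 × 8.13 × 10^5 = 269 N.

269 N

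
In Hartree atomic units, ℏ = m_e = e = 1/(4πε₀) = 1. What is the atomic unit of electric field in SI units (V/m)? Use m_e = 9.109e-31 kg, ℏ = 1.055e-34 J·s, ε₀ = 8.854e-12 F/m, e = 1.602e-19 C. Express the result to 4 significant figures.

From ℏ = m_e = e = 1/(4πε₀) = 1 the electric field scale is E_au = E_h/(e a₀) = m_e²e⁵/((4πε₀)³ℏ⁴).
E_h = 4.354e-18 J
a₀ = 5.297e-11 m
E_h/(e·a₀) = 5.131e11 V/m

5.131e11 V/m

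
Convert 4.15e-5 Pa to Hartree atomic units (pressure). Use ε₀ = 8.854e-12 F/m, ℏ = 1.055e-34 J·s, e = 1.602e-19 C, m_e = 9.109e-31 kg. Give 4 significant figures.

atomic unit of pressure: P_au = E_h/a₀³ = m_e⁴e¹⁰/((4πε₀)⁵ℏ⁸) = 2.929e13 Pa.
4.15e-5 / 2.929e13 = 1.417e-18

1.417e-18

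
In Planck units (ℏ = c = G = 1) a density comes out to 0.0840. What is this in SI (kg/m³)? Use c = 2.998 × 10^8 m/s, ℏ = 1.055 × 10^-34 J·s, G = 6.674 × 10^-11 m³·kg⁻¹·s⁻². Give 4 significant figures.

One Planck density: ρ_P = c⁵/(ℏG²) = 5.154 × 10^96 kg/m³.
0.0840 × 5.154 × 10^96 kg/m³ = 4.329 × 10^95 kg/m³

4.329 × 10^95 kg/m³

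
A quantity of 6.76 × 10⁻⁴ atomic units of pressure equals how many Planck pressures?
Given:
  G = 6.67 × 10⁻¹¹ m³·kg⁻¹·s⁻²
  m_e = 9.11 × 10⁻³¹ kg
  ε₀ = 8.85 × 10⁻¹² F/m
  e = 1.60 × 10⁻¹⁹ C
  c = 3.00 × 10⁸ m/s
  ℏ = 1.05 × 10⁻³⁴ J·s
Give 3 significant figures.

atomic unit of pressure: P_au = E_h/a₀³ = m_e⁴e¹⁰/((4πε₀)⁵ℏ⁸) = 3.01 × 10¹³ Pa
Planck pressure: p_P = c⁷/(ℏG²) = 4.68 × 10¹¹³ Pa
6.76 × 10⁻⁴ × 3.01 × 10¹³ / 4.68 × 10¹¹³ = 4.35 × 10⁻¹⁰⁴

4.35 × 10⁻¹⁰⁴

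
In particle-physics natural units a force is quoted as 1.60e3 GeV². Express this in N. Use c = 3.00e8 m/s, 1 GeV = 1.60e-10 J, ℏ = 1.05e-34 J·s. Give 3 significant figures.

Force is [E]/[L] = [E]²/(ℏc); restore (ℏc)⁻¹.
1 GeV² → 1/(ℏc) × (1 GeV in J)² = 8.13e5 N.
Result: 1.60e3 × 8.13e5 = 1.30e9 N.

1.30e9 N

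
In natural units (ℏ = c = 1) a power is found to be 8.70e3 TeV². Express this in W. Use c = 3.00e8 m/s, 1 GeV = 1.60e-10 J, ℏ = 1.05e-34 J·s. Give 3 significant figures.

Power is [E]/[T] = [E]²/ℏ.
1 GeV² → 1/ℏ × (1 GeV in J)² = 2.44e14 W.
Convert the energy scale: 8.70e3 TeV² = 8.70e9 GeV².
Result: 8.70e9 × 2.44e14 = 2.12e24 W.

2.12e24 W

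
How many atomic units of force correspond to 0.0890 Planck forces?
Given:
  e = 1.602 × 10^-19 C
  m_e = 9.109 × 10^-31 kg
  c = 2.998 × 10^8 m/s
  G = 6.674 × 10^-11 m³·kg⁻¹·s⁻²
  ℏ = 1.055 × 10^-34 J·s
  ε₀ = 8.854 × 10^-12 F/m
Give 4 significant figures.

Planck force: F_P = c⁴/G = 1.210 × 10^44 N
atomic unit of force: F_au = E_h/a₀ = m_e²e⁶/((4πε₀)³ℏ⁴) = 8.220 × 10^-8 N
0.0890 × 1.210 × 10^44 / 8.220 × 10^-8 = 1.311 × 10^50

1.311 × 10^50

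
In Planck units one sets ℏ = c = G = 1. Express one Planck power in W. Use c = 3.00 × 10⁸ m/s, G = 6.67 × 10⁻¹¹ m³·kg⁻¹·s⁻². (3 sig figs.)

P_P = c⁵/G
  = 2.43 × 10⁴² / 6.67 × 10⁻¹¹
  = 3.64 × 10⁵² W

3.64 × 10⁵² W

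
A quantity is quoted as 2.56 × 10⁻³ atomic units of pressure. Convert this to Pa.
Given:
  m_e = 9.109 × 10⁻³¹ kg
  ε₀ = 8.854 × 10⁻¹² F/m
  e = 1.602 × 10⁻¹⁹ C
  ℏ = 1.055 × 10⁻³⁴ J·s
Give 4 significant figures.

7.499 × 10¹⁰ Pa

One atomic unit of pressure: P_au = E_h/a₀³ = m_e⁴e¹⁰/((4πε₀)⁵ℏ⁸) = 2.929 × 10¹³ Pa.
2.56 × 10⁻³ × 2.929 × 10¹³ Pa = 7.499 × 10¹⁰ Pa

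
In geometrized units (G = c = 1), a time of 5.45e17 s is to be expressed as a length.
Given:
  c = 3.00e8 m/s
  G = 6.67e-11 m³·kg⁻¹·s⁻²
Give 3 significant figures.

1.64e26 m

Time → length via c.
5.45e17 s × (c) = 1.64e26 m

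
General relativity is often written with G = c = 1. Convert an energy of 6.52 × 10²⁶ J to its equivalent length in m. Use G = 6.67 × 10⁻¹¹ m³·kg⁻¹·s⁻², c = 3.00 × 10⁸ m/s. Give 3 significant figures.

Energy → length via G/c⁴.
6.52 × 10²⁶ J × (G/c⁴) = 5.37 × 10⁻¹⁸ m

5.37 × 10⁻¹⁸ m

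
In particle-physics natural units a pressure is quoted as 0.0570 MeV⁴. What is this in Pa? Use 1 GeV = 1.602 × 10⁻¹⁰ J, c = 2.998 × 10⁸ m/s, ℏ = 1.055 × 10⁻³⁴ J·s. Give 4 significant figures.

Pressure is [E]/[L]³ = [E]⁴/(ℏc)³.
1 GeV⁴ → 1/(ℏc)³ × (1 GeV in J)⁴ = 2.082 × 10³⁷ Pa.
Convert the energy scale: 0.0570 MeV⁴ = 5.70 × 10⁻¹⁴ GeV⁴.
Result: 5.70 × 10⁻¹⁴ × 2.082 × 10³⁷ = 1.187 × 10²⁴ Pa.

1.187 × 10²⁴ Pa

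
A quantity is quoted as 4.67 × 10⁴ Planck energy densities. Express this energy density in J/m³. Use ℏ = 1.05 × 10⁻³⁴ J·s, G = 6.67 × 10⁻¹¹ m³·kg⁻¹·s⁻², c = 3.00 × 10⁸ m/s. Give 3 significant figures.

One Planck energy density: u_P = c⁷/(ℏG²) = 4.68 × 10¹¹³ J/m³.
4.67 × 10⁴ × 4.68 × 10¹¹³ J/m³ = 2.19 × 10¹¹⁸ J/m³

2.19 × 10¹¹⁸ J/m³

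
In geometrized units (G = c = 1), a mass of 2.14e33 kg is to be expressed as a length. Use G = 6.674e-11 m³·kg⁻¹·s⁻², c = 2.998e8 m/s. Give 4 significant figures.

In G = c = 1 units mass has dimensions of length; the conversion factor is G/c².
2.14e33 kg × (G/c²) = 1.589e6 m

1.589e6 m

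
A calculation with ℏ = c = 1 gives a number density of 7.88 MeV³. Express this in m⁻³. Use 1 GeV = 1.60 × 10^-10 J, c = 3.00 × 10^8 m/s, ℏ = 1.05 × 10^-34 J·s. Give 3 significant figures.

1.03 × 10^39 m⁻³

Number density is [L]⁻³ = [E]³/(ℏc)³.
1 GeV³ → 1/(ℏc)³ × (1 GeV in J)³ = 1.31 × 10^47 m⁻³.
Convert the energy scale: 7.88 MeV³ = 7.88 × 10^-9 GeV³.
Result: 7.88 × 10^-9 × 1.31 × 10^47 = 1.03 × 10^39 m⁻³.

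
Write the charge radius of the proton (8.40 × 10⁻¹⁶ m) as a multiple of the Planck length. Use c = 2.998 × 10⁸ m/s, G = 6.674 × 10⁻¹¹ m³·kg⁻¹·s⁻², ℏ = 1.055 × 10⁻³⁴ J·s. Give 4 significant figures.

Planck length: ℓ_P = √(ℏG/c³) = 1.616 × 10⁻³⁵ m.
8.40 × 10⁻¹⁶ / 1.616 × 10⁻³⁵ = 5.196 × 10¹⁹

5.196 × 10¹⁹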